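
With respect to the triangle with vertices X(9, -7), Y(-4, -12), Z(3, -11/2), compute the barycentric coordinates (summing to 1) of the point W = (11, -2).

Signed area of the reference triangle: [XYZ] = ½·(9·(-12−(-11/2)) + (-4)·(-11/2−(-7)) + 3·(-7−(-12))) = ½·(-117/2 − 6 + 15) = -99/4.
[WYZ] = ½·(11·(-12−(-11/2)) + (-4)·(-11/2−(-2)) + 3·(-2−(-12))) = ½·(-143/2 + 14 + 30) = -55/4, so the X-coordinate is (-55/4)/(-99/4) = 5/9.
[XWZ] = ½·(9·(-2−(-11/2)) + 11·(-11/2−(-7)) + 3·(-7−(-2))) = ½·(63/2 + 33/2 − 15) = 33/2, so the Y-coordinate is -2/3.
[XYW] = ½·(9·(-12−(-2)) + (-4)·(-2−(-7)) + 11·(-7−(-12))) = ½·(-90 − 20 + 55) = -55/2, so the Z-coordinate is 10/9.
Check: 5/9 − 2/3 + 10/9 = 1.

(5/9, -2/3, 10/9)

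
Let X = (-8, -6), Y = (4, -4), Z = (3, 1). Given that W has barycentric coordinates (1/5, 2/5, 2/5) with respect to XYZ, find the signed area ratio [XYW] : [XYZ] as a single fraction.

2/5

The signed ratio [XYW]/[XYZ] equals the barycentric coordinate of W at vertex Z, which is 2/5.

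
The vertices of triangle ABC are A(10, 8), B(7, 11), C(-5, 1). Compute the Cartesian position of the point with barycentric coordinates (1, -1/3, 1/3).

(6, 14/3)

P = 1·A + (-1/3)·B + (1/3)·C.
x-coordinate: 1·10 + (-1/3)·7 + (1/3)·(-5) = 6.
y-coordinate: 1·8 + (-1/3)·11 + (1/3)·1 = 14/3.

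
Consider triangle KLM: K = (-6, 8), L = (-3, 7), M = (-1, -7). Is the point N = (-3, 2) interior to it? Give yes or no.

yes

Barycentric coordinates of N: (1/4, 3/8, 3/8).
The three coordinates are positive, positive, positive; a point is interior exactly when all three are positive.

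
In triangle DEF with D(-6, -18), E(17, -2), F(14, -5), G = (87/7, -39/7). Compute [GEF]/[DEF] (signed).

[DEF] = ½·((-6)·(-2−(-5)) + 17·(-5−(-18)) + 14·(-18−(-2))) = ½·(-18 + 221 − 224) = -21/2.
[GEF] = ½·((87/7)·(-2−(-5)) + 17·(-5−(-39/7)) + 14·(-39/7−(-2))) = ½·(261/7 + 68/7 − 50) = -3/2, so the ratio is (-3/2)/(-21/2) = 1/7.

1/7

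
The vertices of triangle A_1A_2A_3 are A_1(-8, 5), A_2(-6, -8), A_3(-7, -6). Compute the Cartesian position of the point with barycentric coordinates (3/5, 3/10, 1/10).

(-73/10, 0)

P = (3/5)·A_1 + (3/10)·A_2 + (1/10)·A_3.
x-coordinate: (3/5)·(-8) + (3/10)·(-6) + (1/10)·(-7) = -73/10.
y-coordinate: (3/5)·5 + (3/10)·(-8) + (1/10)·(-6) = 0.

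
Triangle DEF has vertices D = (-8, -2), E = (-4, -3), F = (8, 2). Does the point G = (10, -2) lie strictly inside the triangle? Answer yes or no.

no

Barycentric coordinates of G: (-29/16, 9/4, 9/16).
The three coordinates are negative, positive, positive; a point is interior exactly when all three are positive.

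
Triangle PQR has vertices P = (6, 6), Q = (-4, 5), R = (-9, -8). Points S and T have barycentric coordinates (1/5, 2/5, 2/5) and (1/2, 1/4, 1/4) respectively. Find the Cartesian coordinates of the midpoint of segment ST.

Barycentric coordinates of the midpoint are the average: (7/20, 13/40, 13/40).
Converting: (7/20)·P + (13/40)·Q + (13/40)·R = (-17/8, 9/8).

(-17/8, 9/8)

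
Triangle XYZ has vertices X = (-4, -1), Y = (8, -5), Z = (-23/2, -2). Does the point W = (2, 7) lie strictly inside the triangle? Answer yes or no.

no

Barycentric coordinates of W: (36/7, -9/7, -20/7).
The three coordinates are positive, negative, negative; a point is interior exactly when all three are positive.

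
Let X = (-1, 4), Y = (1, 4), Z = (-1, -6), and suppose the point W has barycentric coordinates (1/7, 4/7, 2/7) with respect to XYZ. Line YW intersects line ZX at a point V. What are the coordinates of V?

Line YW meets ZX where the Y-coordinate vanishes; zeroing W's Y-weight and renormalizing leaves Z, X-weights 2/7 : 1/7 → (2/3, 1/3).
So V = (2/3)·Z + (1/3)·X = (-1, -8/3).

(-1, -8/3)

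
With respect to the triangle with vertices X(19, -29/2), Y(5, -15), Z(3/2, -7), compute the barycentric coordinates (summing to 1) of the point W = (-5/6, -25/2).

(-1/3, 1, 1/3)

Signed area of the reference triangle: [XYZ] = ½·(19·(-15−(-7)) + 5·(-7−(-29/2)) + (3/2)·(-29/2−(-15))) = ½·(-152 + 75/2 + 3/4) = -455/8.
[WYZ] = ½·((-5/6)·(-15−(-7)) + 5·(-7−(-25/2)) + (3/2)·(-25/2−(-15))) = ½·(20/3 + 55/2 + 15/4) = 455/24, so the X-coordinate is (455/24)/(-455/8) = -1/3.
[XWZ] = ½·(19·(-25/2−(-7)) + (-5/6)·(-7−(-29/2)) + (3/2)·(-29/2−(-25/2))) = ½·(-209/2 − 25/4 − 3) = -455/8, so the Y-coordinate is 1.
[XYW] = ½·(19·(-15−(-25/2)) + 5·(-25/2−(-29/2)) + (-5/6)·(-29/2−(-15))) = ½·(-95/2 + 10 − 5/12) = -455/24, so the Z-coordinate is 1/3.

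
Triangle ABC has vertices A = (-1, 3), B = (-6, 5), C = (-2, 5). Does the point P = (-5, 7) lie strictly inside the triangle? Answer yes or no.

Barycentric coordinates of P: (-1, 1/2, 3/2).
The three coordinates are negative, positive, positive; a point is interior exactly when all three are positive.

no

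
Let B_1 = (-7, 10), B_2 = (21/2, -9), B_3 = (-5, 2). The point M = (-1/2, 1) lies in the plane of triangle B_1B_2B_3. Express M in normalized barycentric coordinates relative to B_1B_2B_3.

Signed area of the reference triangle: [B_1B_2B_3] = ½·((-7)·(-9−2) + (21/2)·(2−10) + (-5)·(10−(-9))) = ½·(77 − 84 − 95) = -51.
[MB_2B_3] = ½·((-1/2)·(-9−2) + (21/2)·(2−1) + (-5)·(1−(-9))) = ½·(11/2 + 21/2 − 50) = -17, so the B_1-coordinate is (-17)/(-51) = 1/3.
[B_1MB_3] = ½·((-7)·(1−2) + (-1/2)·(2−10) + (-5)·(10−1)) = ½·(7 + 4 − 45) = -17, so the B_2-coordinate is 1/3.
[B_1B_2M] = ½·((-7)·(-9−1) + (21/2)·(1−10) + (-1/2)·(10−(-9))) = ½·(70 − 189/2 − 19/2) = -17, so the B_3-coordinate is 1/3.
Check: 1/3 + 1/3 + 1/3 = 1.

(1/3, 1/3, 1/3)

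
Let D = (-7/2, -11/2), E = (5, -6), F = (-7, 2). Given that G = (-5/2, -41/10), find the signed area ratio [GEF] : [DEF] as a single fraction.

3/5

[DEF] = ½·((-7/2)·(-6−2) + 5·(2−(-11/2)) + (-7)·(-11/2−(-6))) = ½·(28 + 75/2 − 7/2) = 31.
[GEF] = ½·((-5/2)·(-6−2) + 5·(2−(-41/10)) + (-7)·(-41/10−(-6))) = ½·(20 + 61/2 − 133/10) = 93/5, so the ratio is (93/5)/31 = 3/5.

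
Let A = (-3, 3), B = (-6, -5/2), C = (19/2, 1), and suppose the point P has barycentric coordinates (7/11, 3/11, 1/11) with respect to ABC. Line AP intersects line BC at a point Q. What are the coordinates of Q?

Line AP meets BC where the A-coordinate vanishes; zeroing P's A-weight and renormalizing leaves B, C-weights 3/11 : 1/11 → (3/4, 1/4).
So Q = (3/4)·B + (1/4)·C = (-17/8, -13/8).

(-17/8, -13/8)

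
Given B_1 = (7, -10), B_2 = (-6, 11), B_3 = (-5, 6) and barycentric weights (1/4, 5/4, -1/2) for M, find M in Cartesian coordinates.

M = (1/4)·B_1 + (5/4)·B_2 + (-1/2)·B_3.
x-coordinate: (1/4)·7 + (5/4)·(-6) + (-1/2)·(-5) = -13/4.
y-coordinate: (1/4)·(-10) + (5/4)·11 + (-1/2)·6 = 33/4.

(-13/4, 33/4)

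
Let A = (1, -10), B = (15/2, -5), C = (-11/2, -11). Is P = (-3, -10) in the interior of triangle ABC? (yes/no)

yes

Barycentric coordinates of P: (1/13, 2/13, 10/13).
The three coordinates are positive, positive, positive; a point is interior exactly when all three are positive.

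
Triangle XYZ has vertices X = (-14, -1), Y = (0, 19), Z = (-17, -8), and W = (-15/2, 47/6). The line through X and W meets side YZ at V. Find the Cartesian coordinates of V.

(-17/4, 49/4)

Barycentric coordinates of W with respect to XYZ: (1/3, 1/2, 1/6).
On side YZ the X-coordinate is zero; dropping W's X-weight 1/3 and renormalizing the remaining 1/2 : 1/6 gives weights 3/4, 1/4 on Y, Z.
V = (3/4)·(0, 19) + (1/4)·(-17, -8) = (-17/4, 49/4).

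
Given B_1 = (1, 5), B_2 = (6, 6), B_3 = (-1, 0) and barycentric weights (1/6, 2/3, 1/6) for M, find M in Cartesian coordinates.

M = (1/6)·B_1 + (2/3)·B_2 + (1/6)·B_3.
x-coordinate: (1/6)·1 + (2/3)·6 + (1/6)·(-1) = 4.
y-coordinate: (1/6)·5 + (2/3)·6 + (1/6)·0 = 29/6.

(4, 29/6)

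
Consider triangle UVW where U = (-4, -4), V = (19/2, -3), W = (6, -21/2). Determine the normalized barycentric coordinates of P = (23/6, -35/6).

(1/3, 1/3, 1/3)

Signed area of the reference triangle: [UVW] = ½·((-4)·(-3−(-21/2)) + (19/2)·(-21/2−(-4)) + 6·(-4−(-3))) = ½·(-30 − 247/4 − 6) = -391/8.
[PVW] = ½·((23/6)·(-3−(-21/2)) + (19/2)·(-21/2−(-35/6)) + 6·(-35/6−(-3))) = ½·(115/4 − 133/3 − 17) = -391/24, so the U-coordinate is (-391/24)/(-391/8) = 1/3.
[UPW] = ½·((-4)·(-35/6−(-21/2)) + (23/6)·(-21/2−(-4)) + 6·(-4−(-35/6))) = ½·(-56/3 − 299/12 + 11) = -391/24, so the V-coordinate is 1/3.
[UVP] = ½·((-4)·(-3−(-35/6)) + (19/2)·(-35/6−(-4)) + (23/6)·(-4−(-3))) = ½·(-34/3 − 209/12 − 23/6) = -391/24, so the W-coordinate is 1/3.
Check: 1/3 + 1/3 + 1/3 = 1.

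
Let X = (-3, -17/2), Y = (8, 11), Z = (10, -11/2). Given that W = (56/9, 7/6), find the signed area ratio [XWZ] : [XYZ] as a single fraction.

4/9

[XYZ] = ½·((-3)·(11−(-11/2)) + 8·(-11/2−(-17/2)) + 10·(-17/2−11)) = ½·(-99/2 + 24 − 195) = -441/4.
[XWZ] = ½·((-3)·(7/6−(-11/2)) + (56/9)·(-11/2−(-17/2)) + 10·(-17/2−(7/6))) = ½·(-20 + 56/3 − 290/3) = -49, so the ratio is (-49)/(-441/4) = 4/9.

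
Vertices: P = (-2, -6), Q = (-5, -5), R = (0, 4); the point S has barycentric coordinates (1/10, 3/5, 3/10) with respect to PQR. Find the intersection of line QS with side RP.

Line QS meets RP where the Q-coordinate vanishes; zeroing S's Q-weight and renormalizing leaves R, P-weights 3/10 : 1/10 → (3/4, 1/4).
So T = (3/4)·R + (1/4)·P = (-1/2, 3/2).

(-1/2, 3/2)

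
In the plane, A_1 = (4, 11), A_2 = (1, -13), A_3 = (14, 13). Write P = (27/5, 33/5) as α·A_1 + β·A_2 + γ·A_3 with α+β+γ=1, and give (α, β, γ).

Signed area of the reference triangle: [A_1A_2A_3] = ½·(4·(-13−13) + 1·(13−11) + 14·(11−(-13))) = ½·(-104 + 2 + 336) = 117.
[PA_2A_3] = ½·((27/5)·(-13−13) + 1·(13−(33/5)) + 14·(33/5−(-13))) = ½·(-702/5 + 32/5 + 1372/5) = 351/5, so the A_1-coordinate is (351/5)/117 = 3/5.
[A_1PA_3] = ½·(4·(33/5−13) + (27/5)·(13−11) + 14·(11−(33/5))) = ½·(-128/5 + 54/5 + 308/5) = 117/5, so the A_2-coordinate is 1/5.
[A_1A_2P] = ½·(4·(-13−(33/5)) + 1·(33/5−11) + (27/5)·(11−(-13))) = ½·(-392/5 − 22/5 + 648/5) = 117/5, so the A_3-coordinate is 1/5.
Check: 3/5 + 1/5 + 1/5 = 1.

(3/5, 1/5, 1/5)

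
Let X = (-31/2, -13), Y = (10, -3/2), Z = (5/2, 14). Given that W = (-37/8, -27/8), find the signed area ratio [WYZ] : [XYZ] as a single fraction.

1/2

[XYZ] = ½·((-31/2)·(-3/2−14) + 10·(14−(-13)) + (5/2)·(-13−(-3/2))) = ½·(961/4 + 270 − 115/4) = 963/4.
[WYZ] = ½·((-37/8)·(-3/2−14) + 10·(14−(-27/8)) + (5/2)·(-27/8−(-3/2))) = ½·(1147/16 + 695/4 − 75/16) = 963/8, so the ratio is (963/8)/(963/4) = 1/2.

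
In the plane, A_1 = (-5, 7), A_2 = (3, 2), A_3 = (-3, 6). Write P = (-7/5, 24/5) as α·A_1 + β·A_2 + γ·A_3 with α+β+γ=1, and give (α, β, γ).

Signed area of the reference triangle: [A_1A_2A_3] = ½·((-5)·(2−6) + 3·(6−7) + (-3)·(7−2)) = ½·(20 − 3 − 15) = 1.
[PA_2A_3] = ½·((-7/5)·(2−6) + 3·(6−(24/5)) + (-3)·(24/5−2)) = ½·(28/5 + 18/5 − 42/5) = 2/5, so the A_1-coordinate is (2/5)/1 = 2/5.
[A_1PA_3] = ½·((-5)·(24/5−6) + (-7/5)·(6−7) + (-3)·(7−(24/5))) = ½·(6 + 7/5 − 33/5) = 2/5, so the A_2-coordinate is 2/5.
[A_1A_2P] = ½·((-5)·(2−(24/5)) + 3·(24/5−7) + (-7/5)·(7−2)) = ½·(14 − 33/5 − 7) = 1/5, so the A_3-coordinate is 1/5.
Check: 2/5 + 2/5 + 1/5 = 1.

(2/5, 2/5, 1/5)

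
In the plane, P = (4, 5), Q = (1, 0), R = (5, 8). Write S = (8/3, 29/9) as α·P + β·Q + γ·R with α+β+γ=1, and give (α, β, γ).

(1/9, 5/9, 1/3)

Signed area of the reference triangle: [PQR] = ½·(4·(0−8) + 1·(8−5) + 5·(5−0)) = ½·(-32 + 3 + 25) = -2.
[SQR] = ½·((8/3)·(0−8) + 1·(8−(29/9)) + 5·(29/9−0)) = ½·(-64/3 + 43/9 + 145/9) = -2/9, so the P-coordinate is (-2/9)/(-2) = 1/9.
[PSR] = ½·(4·(29/9−8) + (8/3)·(8−5) + 5·(5−(29/9))) = ½·(-172/9 + 8 + 80/9) = -10/9, so the Q-coordinate is 5/9.
[PQS] = ½·(4·(0−(29/9)) + 1·(29/9−5) + (8/3)·(5−0)) = ½·(-116/9 − 16/9 + 40/3) = -2/3, so the R-coordinate is 1/3.
Check: 1/9 + 5/9 + 1/3 = 1.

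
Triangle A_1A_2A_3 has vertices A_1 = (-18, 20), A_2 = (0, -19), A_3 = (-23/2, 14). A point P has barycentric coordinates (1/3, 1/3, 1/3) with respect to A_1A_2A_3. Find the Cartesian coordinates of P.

P = (1/3)·A_1 + (1/3)·A_2 + (1/3)·A_3.
x-coordinate: (1/3)·(-18) + (1/3)·0 + (1/3)·(-23/2) = -59/6.
y-coordinate: (1/3)·20 + (1/3)·(-19) + (1/3)·14 = 5.

(-59/6, 5)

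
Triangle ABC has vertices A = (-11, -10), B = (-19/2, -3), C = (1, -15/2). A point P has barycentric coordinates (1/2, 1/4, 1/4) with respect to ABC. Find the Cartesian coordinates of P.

P = (1/2)·A + (1/4)·B + (1/4)·C.
x-coordinate: (1/2)·(-11) + (1/4)·(-19/2) + (1/4)·1 = -61/8.
y-coordinate: (1/2)·(-10) + (1/4)·(-3) + (1/4)·(-15/2) = -61/8.

(-61/8, -61/8)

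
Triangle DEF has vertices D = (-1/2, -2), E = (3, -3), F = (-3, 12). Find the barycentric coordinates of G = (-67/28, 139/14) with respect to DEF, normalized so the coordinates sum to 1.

Signed area of the reference triangle: [DEF] = ½·((-1/2)·(-3−12) + 3·(12−(-2)) + (-3)·(-2−(-3))) = ½·(15/2 + 42 − 3) = 93/4.
[GEF] = ½·((-67/28)·(-3−12) + 3·(12−(139/14)) + (-3)·(139/14−(-3))) = ½·(1005/28 + 87/14 − 543/14) = 93/56, so the D-coordinate is (93/56)/(93/4) = 1/14.
[DGF] = ½·((-1/2)·(139/14−12) + (-67/28)·(12−(-2)) + (-3)·(-2−(139/14))) = ½·(29/28 − 67/2 + 501/14) = 93/56, so the E-coordinate is 1/14.
[DEG] = ½·((-1/2)·(-3−(139/14)) + 3·(139/14−(-2)) + (-67/28)·(-2−(-3))) = ½·(181/28 + 501/14 − 67/28) = 279/14, so the F-coordinate is 6/7.
Check: 1/14 + 1/14 + 6/7 = 1.

(1/14, 1/14, 6/7)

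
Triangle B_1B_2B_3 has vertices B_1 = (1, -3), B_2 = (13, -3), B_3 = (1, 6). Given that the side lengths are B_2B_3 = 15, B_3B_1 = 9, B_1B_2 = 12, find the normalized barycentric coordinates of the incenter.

The incenter has barycentric coordinates proportional to the opposite side lengths: (15 : 9 : 12).
Normalizing by 15+9+12 = 36 gives (5/12, 1/4, 1/3).

(5/12, 1/4, 1/3)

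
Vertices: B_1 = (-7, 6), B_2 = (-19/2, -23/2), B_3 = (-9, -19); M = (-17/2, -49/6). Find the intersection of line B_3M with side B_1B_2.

(-33/4, -11/4)

Barycentric coordinates of M with respect to B_1B_2B_3: (1/3, 1/3, 1/3).
On side B_1B_2 the B_3-coordinate is zero; dropping M's B_3-weight 1/3 and renormalizing the remaining 1/3 : 1/3 gives weights 1/2, 1/2 on B_1, B_2.
N = (1/2)·(-7, 6) + (1/2)·(-19/2, -23/2) = (-33/4, -11/4).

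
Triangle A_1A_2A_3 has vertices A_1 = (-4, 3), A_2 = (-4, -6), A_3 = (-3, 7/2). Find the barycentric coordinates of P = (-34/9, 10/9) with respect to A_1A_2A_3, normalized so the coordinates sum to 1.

(5/9, 2/9, 2/9)

Signed area of the reference triangle: [A_1A_2A_3] = ½·((-4)·(-6−(7/2)) + (-4)·(7/2−3) + (-3)·(3−(-6))) = ½·(38 − 2 − 27) = 9/2.
[PA_2A_3] = ½·((-34/9)·(-6−(7/2)) + (-4)·(7/2−(10/9)) + (-3)·(10/9−(-6))) = ½·(323/9 − 86/9 − 64/3) = 5/2, so the A_1-coordinate is (5/2)/(9/2) = 5/9.
[A_1PA_3] = ½·((-4)·(10/9−(7/2)) + (-34/9)·(7/2−3) + (-3)·(3−(10/9))) = ½·(86/9 − 17/9 − 17/3) = 1, so the A_2-coordinate is 2/9.
[A_1A_2P] = ½·((-4)·(-6−(10/9)) + (-4)·(10/9−3) + (-34/9)·(3−(-6))) = ½·(256/9 + 68/9 − 34) = 1, so the A_3-coordinate is 2/9.
Check: 5/9 + 2/9 + 2/9 = 1.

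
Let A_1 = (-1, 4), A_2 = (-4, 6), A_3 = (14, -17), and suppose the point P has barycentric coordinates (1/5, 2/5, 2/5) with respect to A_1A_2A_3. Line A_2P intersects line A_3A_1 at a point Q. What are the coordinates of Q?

(9, -10)

Line A_2P meets A_3A_1 where the A_2-coordinate vanishes; zeroing P's A_2-weight and renormalizing leaves A_3, A_1-weights 2/5 : 1/5 → (2/3, 1/3).
So Q = (2/3)·A_3 + (1/3)·A_1 = (9, -10).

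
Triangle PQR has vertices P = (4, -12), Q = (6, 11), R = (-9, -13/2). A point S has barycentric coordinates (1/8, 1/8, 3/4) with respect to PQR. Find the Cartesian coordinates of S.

S = (1/8)·P + (1/8)·Q + (3/4)·R.
x-coordinate: (1/8)·4 + (1/8)·6 + (3/4)·(-9) = -11/2.
y-coordinate: (1/8)·(-12) + (1/8)·11 + (3/4)·(-13/2) = -5.

(-11/2, -5)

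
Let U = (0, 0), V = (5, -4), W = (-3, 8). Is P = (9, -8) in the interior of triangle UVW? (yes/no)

Barycentric coordinates of P: (-4/7, 12/7, -1/7).
The three coordinates are negative, positive, negative; a point is interior exactly when all three are positive.

no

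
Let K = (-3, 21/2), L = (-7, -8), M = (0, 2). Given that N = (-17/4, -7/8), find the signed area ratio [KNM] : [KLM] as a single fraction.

[KLM] = ½·((-3)·(-8−2) + (-7)·(2−(21/2)) + 0·(21/2−(-8))) = ½·(30 + 119/2 + 0) = 179/4.
[KNM] = ½·((-3)·(-7/8−2) + (-17/4)·(2−(21/2)) + 0·(21/2−(-7/8))) = ½·(69/8 + 289/8 + 0) = 179/8, so the ratio is (179/8)/(179/4) = 1/2.

1/2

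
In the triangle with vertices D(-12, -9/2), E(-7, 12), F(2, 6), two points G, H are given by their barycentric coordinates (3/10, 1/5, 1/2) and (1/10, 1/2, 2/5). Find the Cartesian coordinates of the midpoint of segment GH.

Barycentric coordinates of the midpoint are the average: (1/5, 7/20, 9/20).
Converting: (1/5)·D + (7/20)·E + (9/20)·F = (-79/20, 6).

(-79/20, 6)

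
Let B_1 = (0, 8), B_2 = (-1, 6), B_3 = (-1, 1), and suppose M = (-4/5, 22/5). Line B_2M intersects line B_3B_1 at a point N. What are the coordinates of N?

(-2/3, 10/3)

Barycentric coordinates of M with respect to B_1B_2B_3: (1/5, 2/5, 2/5).
On side B_3B_1 the B_2-coordinate is zero; dropping M's B_2-weight 2/5 and renormalizing the remaining 2/5 : 1/5 gives weights 2/3, 1/3 on B_3, B_1.
N = (2/3)·(-1, 1) + (1/3)·(0, 8) = (-2/3, 10/3).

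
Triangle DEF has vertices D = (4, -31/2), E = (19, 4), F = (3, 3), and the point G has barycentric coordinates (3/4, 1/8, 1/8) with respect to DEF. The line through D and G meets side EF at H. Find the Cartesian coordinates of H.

Line DG meets EF where the D-coordinate vanishes; zeroing G's D-weight and renormalizing leaves E, F-weights 1/8 : 1/8 → (1/2, 1/2).
So H = (1/2)·E + (1/2)·F = (11, 7/2).

(11, 7/2)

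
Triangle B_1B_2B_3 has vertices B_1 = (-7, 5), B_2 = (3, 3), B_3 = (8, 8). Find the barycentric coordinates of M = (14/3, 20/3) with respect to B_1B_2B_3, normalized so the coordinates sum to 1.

(1/6, 1/6, 2/3)

Signed area of the reference triangle: [B_1B_2B_3] = ½·((-7)·(3−8) + 3·(8−5) + 8·(5−3)) = ½·(35 + 9 + 16) = 30.
[MB_2B_3] = ½·((14/3)·(3−8) + 3·(8−(20/3)) + 8·(20/3−3)) = ½·(-70/3 + 4 + 88/3) = 5, so the B_1-coordinate is 5/30 = 1/6.
[B_1MB_3] = ½·((-7)·(20/3−8) + (14/3)·(8−5) + 8·(5−(20/3))) = ½·(28/3 + 14 − 40/3) = 5, so the B_2-coordinate is 1/6.
[B_1B_2M] = ½·((-7)·(3−(20/3)) + 3·(20/3−5) + (14/3)·(5−3)) = ½·(77/3 + 5 + 28/3) = 20, so the B_3-coordinate is 2/3.
Check: 1/6 + 1/6 + 2/3 = 1.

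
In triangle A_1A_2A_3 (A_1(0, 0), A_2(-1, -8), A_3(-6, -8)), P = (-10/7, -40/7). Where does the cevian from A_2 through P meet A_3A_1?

Barycentric coordinates of P with respect to A_1A_2A_3: (2/7, 4/7, 1/7).
On side A_3A_1 the A_2-coordinate is zero; dropping P's A_2-weight 4/7 and renormalizing the remaining 1/7 : 2/7 gives weights 1/3, 2/3 on A_3, A_1.
Q = (1/3)·(-6, -8) + (2/3)·(0, 0) = (-2, -8/3).

(-2, -8/3)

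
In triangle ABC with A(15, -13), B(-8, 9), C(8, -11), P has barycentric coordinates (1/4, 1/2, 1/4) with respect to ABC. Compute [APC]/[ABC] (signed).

1/2

The signed ratio [APC]/[ABC] equals the barycentric coordinate of P at vertex B, which is 1/2.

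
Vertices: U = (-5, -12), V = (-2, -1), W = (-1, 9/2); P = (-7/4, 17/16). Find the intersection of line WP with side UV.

(-3, -14/3)

Barycentric coordinates of P with respect to UVW: (1/8, 1/4, 5/8).
On side UV the W-coordinate is zero; dropping P's W-weight 5/8 and renormalizing the remaining 1/8 : 1/4 gives weights 1/3, 2/3 on U, V.
Q = (1/3)·(-5, -12) + (2/3)·(-2, -1) = (-3, -14/3).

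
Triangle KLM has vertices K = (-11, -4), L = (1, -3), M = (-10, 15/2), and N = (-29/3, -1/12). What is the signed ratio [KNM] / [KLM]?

[KLM] = ½·((-11)·(-3−(15/2)) + 1·(15/2−(-4)) + (-10)·(-4−(-3))) = ½·(231/2 + 23/2 + 10) = 137/2.
[KNM] = ½·((-11)·(-1/12−(15/2)) + (-29/3)·(15/2−(-4)) + (-10)·(-4−(-1/12))) = ½·(1001/12 − 667/6 + 235/6) = 137/24, so the ratio is (137/24)/(137/2) = 1/12.

1/12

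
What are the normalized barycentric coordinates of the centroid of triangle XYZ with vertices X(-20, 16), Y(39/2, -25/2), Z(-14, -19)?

The centroid is the average of the vertices, so each weight is 1/3.

(1/3, 1/3, 1/3)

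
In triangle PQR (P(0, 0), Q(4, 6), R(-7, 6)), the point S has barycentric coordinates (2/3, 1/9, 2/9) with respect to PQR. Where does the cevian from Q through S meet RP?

(-7/4, 3/2)

Line QS meets RP where the Q-coordinate vanishes; zeroing S's Q-weight and renormalizing leaves R, P-weights 2/9 : 2/3 → (1/4, 3/4).
So T = (1/4)·R + (3/4)·P = (-7/4, 3/2).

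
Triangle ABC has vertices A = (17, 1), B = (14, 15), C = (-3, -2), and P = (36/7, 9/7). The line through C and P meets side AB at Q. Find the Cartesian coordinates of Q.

(16, 17/3)

Barycentric coordinates of P with respect to ABC: (2/7, 1/7, 4/7).
On side AB the C-coordinate is zero; dropping P's C-weight 4/7 and renormalizing the remaining 2/7 : 1/7 gives weights 2/3, 1/3 on A, B.
Q = (2/3)·(17, 1) + (1/3)·(14, 15) = (16, 17/3).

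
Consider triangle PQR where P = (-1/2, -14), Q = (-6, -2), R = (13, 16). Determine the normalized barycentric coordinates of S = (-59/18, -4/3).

Signed area of the reference triangle: [PQR] = ½·((-1/2)·(-2−16) + (-6)·(16−(-14)) + 13·(-14−(-2))) = ½·(9 − 180 − 156) = -327/2.
[SQR] = ½·((-59/18)·(-2−16) + (-6)·(16−(-4/3)) + 13·(-4/3−(-2))) = ½·(59 − 104 + 26/3) = -109/6, so the P-coordinate is (-109/6)/(-327/2) = 1/9.
[PSR] = ½·((-1/2)·(-4/3−16) + (-59/18)·(16−(-14)) + 13·(-14−(-4/3))) = ½·(26/3 − 295/3 − 494/3) = -763/6, so the Q-coordinate is 7/9.
[PQS] = ½·((-1/2)·(-2−(-4/3)) + (-6)·(-4/3−(-14)) + (-59/18)·(-14−(-2))) = ½·(1/3 − 76 + 118/3) = -109/6, so the R-coordinate is 1/9.
Check: 1/9 + 7/9 + 1/9 = 1.

(1/9, 7/9, 1/9)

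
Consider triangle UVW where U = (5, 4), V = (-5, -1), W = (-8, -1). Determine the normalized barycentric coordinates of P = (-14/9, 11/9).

(4/9, 2/9, 1/3)

Signed area of the reference triangle: [UVW] = ½·(5·(-1−(-1)) + (-5)·(-1−4) + (-8)·(4−(-1))) = ½·(0 + 25 − 40) = -15/2.
[PVW] = ½·((-14/9)·(-1−(-1)) + (-5)·(-1−(11/9)) + (-8)·(11/9−(-1))) = ½·(0 + 100/9 − 160/9) = -10/3, so the U-coordinate is (-10/3)/(-15/2) = 4/9.
[UPW] = ½·(5·(11/9−(-1)) + (-14/9)·(-1−4) + (-8)·(4−(11/9))) = ½·(100/9 + 70/9 − 200/9) = -5/3, so the V-coordinate is 2/9.
[UVP] = ½·(5·(-1−(11/9)) + (-5)·(11/9−4) + (-14/9)·(4−(-1))) = ½·(-100/9 + 125/9 − 70/9) = -5/2, so the W-coordinate is 1/3.
Check: 4/9 + 2/9 + 1/3 = 1.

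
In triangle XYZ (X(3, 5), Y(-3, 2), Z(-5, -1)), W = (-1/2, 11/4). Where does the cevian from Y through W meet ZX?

Barycentric coordinates of W with respect to XYZ: (1/2, 1/4, 1/4).
On side ZX the Y-coordinate is zero; dropping W's Y-weight 1/4 and renormalizing the remaining 1/4 : 1/2 gives weights 1/3, 2/3 on Z, X.
V = (1/3)·(-5, -1) + (2/3)·(3, 5) = (1/3, 3).

(1/3, 3)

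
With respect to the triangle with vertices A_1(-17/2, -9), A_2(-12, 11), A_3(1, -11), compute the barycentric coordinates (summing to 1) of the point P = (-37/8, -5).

(1/4, 1/4, 1/2)

Signed area of the reference triangle: [A_1A_2A_3] = ½·((-17/2)·(11−(-11)) + (-12)·(-11−(-9)) + 1·(-9−11)) = ½·(-187 + 24 − 20) = -183/2.
[PA_2A_3] = ½·((-37/8)·(11−(-11)) + (-12)·(-11−(-5)) + 1·(-5−11)) = ½·(-407/4 + 72 − 16) = -183/8, so the A_1-coordinate is (-183/8)/(-183/2) = 1/4.
[A_1PA_3] = ½·((-17/2)·(-5−(-11)) + (-37/8)·(-11−(-9)) + 1·(-9−(-5))) = ½·(-51 + 37/4 − 4) = -183/8, so the A_2-coordinate is 1/4.
[A_1A_2P] = ½·((-17/2)·(11−(-5)) + (-12)·(-5−(-9)) + (-37/8)·(-9−11)) = ½·(-136 − 48 + 185/2) = -183/4, so the A_3-coordinate is 1/2.
Check: 1/4 + 1/4 + 1/2 = 1.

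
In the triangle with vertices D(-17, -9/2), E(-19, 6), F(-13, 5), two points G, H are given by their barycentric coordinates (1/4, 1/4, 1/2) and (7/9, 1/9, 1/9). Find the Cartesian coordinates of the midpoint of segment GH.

Barycentric coordinates of the midpoint are the average: (37/72, 13/72, 11/36).
Converting: (37/72)·D + (13/72)·E + (11/36)·F = (-581/36, 43/144).

(-581/36, 43/144)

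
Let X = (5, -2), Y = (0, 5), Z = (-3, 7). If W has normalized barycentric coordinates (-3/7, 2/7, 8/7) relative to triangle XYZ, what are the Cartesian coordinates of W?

(-39/7, 72/7)

W = (-3/7)·X + (2/7)·Y + (8/7)·Z.
x-coordinate: (-3/7)·5 + (2/7)·0 + (8/7)·(-3) = -39/7.
y-coordinate: (-3/7)·(-2) + (2/7)·5 + (8/7)·7 = 72/7.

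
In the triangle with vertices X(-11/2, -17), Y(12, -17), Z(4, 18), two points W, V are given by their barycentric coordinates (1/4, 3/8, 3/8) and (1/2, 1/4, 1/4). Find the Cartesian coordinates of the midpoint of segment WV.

(47/16, -97/16)

Barycentric coordinates of the midpoint are the average: (3/8, 5/16, 5/16).
Converting: (3/8)·X + (5/16)·Y + (5/16)·Z = (47/16, -97/16).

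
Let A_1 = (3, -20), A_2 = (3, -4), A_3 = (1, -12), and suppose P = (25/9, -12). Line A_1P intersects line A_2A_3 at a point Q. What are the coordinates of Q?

Barycentric coordinates of P with respect to A_1A_2A_3: (4/9, 4/9, 1/9).
On side A_2A_3 the A_1-coordinate is zero; dropping P's A_1-weight 4/9 and renormalizing the remaining 4/9 : 1/9 gives weights 4/5, 1/5 on A_2, A_3.
Q = (4/5)·(3, -4) + (1/5)·(1, -12) = (13/5, -28/5).

(13/5, -28/5)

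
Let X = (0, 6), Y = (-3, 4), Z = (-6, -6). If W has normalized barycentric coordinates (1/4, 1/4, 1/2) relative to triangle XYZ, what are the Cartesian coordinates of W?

(-15/4, -1/2)

W = (1/4)·X + (1/4)·Y + (1/2)·Z.
x-coordinate: (1/4)·0 + (1/4)·(-3) + (1/2)·(-6) = -15/4.
y-coordinate: (1/4)·6 + (1/4)·4 + (1/2)·(-6) = -1/2.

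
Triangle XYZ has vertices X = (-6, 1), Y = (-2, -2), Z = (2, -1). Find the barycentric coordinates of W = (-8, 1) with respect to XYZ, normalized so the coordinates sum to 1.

Signed area of the reference triangle: [XYZ] = ½·((-6)·(-2−(-1)) + (-2)·(-1−1) + 2·(1−(-2))) = ½·(6 + 4 + 6) = 8.
[WYZ] = ½·((-8)·(-2−(-1)) + (-2)·(-1−1) + 2·(1−(-2))) = ½·(8 + 4 + 6) = 9, so the X-coordinate is 9/8 = 9/8.
[XWZ] = ½·((-6)·(1−(-1)) + (-8)·(-1−1) + 2·(1−1)) = ½·(-12 + 16 + 0) = 2, so the Y-coordinate is 1/4.
[XYW] = ½·((-6)·(-2−1) + (-2)·(1−1) + (-8)·(1−(-2))) = ½·(18 + 0 − 24) = -3, so the Z-coordinate is -3/8.
Check: 9/8 + 1/4 − 3/8 = 1.

(9/8, 1/4, -3/8)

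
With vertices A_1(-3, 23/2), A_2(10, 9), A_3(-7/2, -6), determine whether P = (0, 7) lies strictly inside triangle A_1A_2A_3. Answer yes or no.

yes

Barycentric coordinates of P: (164/305, 73/305, 68/305).
The three coordinates are positive, positive, positive; a point is interior exactly when all three are positive.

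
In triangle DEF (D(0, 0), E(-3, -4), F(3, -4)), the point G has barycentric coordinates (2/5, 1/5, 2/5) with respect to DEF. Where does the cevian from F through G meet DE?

Line FG meets DE where the F-coordinate vanishes; zeroing G's F-weight and renormalizing leaves D, E-weights 2/5 : 1/5 → (2/3, 1/3).
So H = (2/3)·D + (1/3)·E = (-1, -4/3).

(-1, -4/3)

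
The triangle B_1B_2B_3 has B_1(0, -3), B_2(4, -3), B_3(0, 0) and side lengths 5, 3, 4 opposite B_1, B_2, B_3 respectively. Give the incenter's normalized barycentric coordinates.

(5/12, 1/4, 1/3)

The incenter has barycentric coordinates proportional to the opposite side lengths: (5 : 3 : 4).
Normalizing by 5+3+4 = 12 gives (5/12, 1/4, 1/3).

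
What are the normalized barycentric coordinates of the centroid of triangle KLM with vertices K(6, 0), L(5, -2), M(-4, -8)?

The centroid is the average of the vertices, so each weight is 1/3.

(1/3, 1/3, 1/3)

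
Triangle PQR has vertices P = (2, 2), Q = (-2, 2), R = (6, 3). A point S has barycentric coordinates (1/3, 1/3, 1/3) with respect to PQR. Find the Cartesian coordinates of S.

S = (1/3)·P + (1/3)·Q + (1/3)·R.
x-coordinate: (1/3)·2 + (1/3)·(-2) + (1/3)·6 = 2.
y-coordinate: (1/3)·2 + (1/3)·2 + (1/3)·3 = 7/3.

(2, 7/3)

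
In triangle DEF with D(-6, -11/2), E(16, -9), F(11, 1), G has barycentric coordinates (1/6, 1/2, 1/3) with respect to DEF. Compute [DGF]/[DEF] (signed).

1/2

The signed ratio [DGF]/[DEF] equals the barycentric coordinate of G at vertex E, which is 1/2.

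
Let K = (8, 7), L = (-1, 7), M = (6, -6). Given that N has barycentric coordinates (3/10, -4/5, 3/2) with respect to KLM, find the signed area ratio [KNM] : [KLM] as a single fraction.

-4/5

The signed ratio [KNM]/[KLM] equals the barycentric coordinate of N at vertex L, which is -4/5.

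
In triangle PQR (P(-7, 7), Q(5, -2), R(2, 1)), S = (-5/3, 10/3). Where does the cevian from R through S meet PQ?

(-23/5, 26/5)

Barycentric coordinates of S with respect to PQR: (4/9, 1/9, 4/9).
On side PQ the R-coordinate is zero; dropping S's R-weight 4/9 and renormalizing the remaining 4/9 : 1/9 gives weights 4/5, 1/5 on P, Q.
T = (4/5)·(-7, 7) + (1/5)·(5, -2) = (-23/5, 26/5).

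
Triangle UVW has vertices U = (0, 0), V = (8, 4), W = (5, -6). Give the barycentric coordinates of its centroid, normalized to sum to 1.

The centroid is the average of the vertices, so each weight is 1/3.

(1/3, 1/3, 1/3)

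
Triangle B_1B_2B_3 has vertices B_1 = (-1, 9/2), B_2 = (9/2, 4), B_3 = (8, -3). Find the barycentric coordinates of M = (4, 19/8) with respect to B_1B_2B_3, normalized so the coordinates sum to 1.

Signed area of the reference triangle: [B_1B_2B_3] = ½·((-1)·(4−(-3)) + (9/2)·(-3−(9/2)) + 8·(9/2−4)) = ½·(-7 − 135/4 + 4) = -147/8.
[MB_2B_3] = ½·(4·(4−(-3)) + (9/2)·(-3−(19/8)) + 8·(19/8−4)) = ½·(28 − 387/16 − 13) = -147/32, so the B_1-coordinate is (-147/32)/(-147/8) = 1/4.
[B_1MB_3] = ½·((-1)·(19/8−(-3)) + 4·(-3−(9/2)) + 8·(9/2−(19/8))) = ½·(-43/8 − 30 + 17) = -147/16, so the B_2-coordinate is 1/2.
[B_1B_2M] = ½·((-1)·(4−(19/8)) + (9/2)·(19/8−(9/2)) + 4·(9/2−4)) = ½·(-13/8 − 153/16 + 2) = -147/32, so the B_3-coordinate is 1/4.

(1/4, 1/2, 1/4)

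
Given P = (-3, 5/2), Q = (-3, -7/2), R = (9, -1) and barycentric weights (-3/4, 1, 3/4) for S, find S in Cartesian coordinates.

(6, -49/8)

S = (-3/4)·P + 1·Q + (3/4)·R.
x-coordinate: (-3/4)·(-3) + 1·(-3) + (3/4)·9 = 6.
y-coordinate: (-3/4)·(5/2) + 1·(-7/2) + (3/4)·(-1) = -49/8.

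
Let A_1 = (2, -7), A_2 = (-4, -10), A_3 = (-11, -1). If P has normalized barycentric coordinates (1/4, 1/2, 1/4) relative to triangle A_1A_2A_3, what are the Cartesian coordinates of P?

P = (1/4)·A_1 + (1/2)·A_2 + (1/4)·A_3.
x-coordinate: (1/4)·2 + (1/2)·(-4) + (1/4)·(-11) = -17/4.
y-coordinate: (1/4)·(-7) + (1/2)·(-10) + (1/4)·(-1) = -7.

(-17/4, -7)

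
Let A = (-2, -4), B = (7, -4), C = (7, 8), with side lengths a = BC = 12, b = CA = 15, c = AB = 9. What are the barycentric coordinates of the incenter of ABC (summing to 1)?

The incenter has barycentric coordinates proportional to the opposite side lengths: (12 : 15 : 9).
Normalizing by 12+15+9 = 36 gives (1/3, 5/12, 1/4).

(1/3, 5/12, 1/4)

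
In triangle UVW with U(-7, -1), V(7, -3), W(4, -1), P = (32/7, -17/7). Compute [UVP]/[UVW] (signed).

1/7

[UVW] = ½·((-7)·(-3−(-1)) + 7·(-1−(-1)) + 4·(-1−(-3))) = ½·(14 + 0 + 8) = 11.
[UVP] = ½·((-7)·(-3−(-17/7)) + 7·(-17/7−(-1)) + (32/7)·(-1−(-3))) = ½·(4 − 10 + 64/7) = 11/7, so the ratio is (11/7)/11 = 1/7.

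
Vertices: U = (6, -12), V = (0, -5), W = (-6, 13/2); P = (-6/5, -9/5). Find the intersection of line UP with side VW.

(-3, 3/4)

Barycentric coordinates of P with respect to UVW: (1/5, 2/5, 2/5).
On side VW the U-coordinate is zero; dropping P's U-weight 1/5 and renormalizing the remaining 2/5 : 2/5 gives weights 1/2, 1/2 on V, W.
Q = (1/2)·(0, -5) + (1/2)·(-6, 13/2) = (-3, 3/4).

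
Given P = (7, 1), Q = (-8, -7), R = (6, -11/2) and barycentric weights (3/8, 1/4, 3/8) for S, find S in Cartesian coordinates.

S = (3/8)·P + (1/4)·Q + (3/8)·R.
x-coordinate: (3/8)·7 + (1/4)·(-8) + (3/8)·6 = 23/8.
y-coordinate: (3/8)·1 + (1/4)·(-7) + (3/8)·(-11/2) = -55/16.

(23/8, -55/16)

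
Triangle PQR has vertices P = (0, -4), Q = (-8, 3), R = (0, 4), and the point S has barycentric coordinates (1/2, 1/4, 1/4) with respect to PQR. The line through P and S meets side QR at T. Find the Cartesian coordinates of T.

(-4, 7/2)

Line PS meets QR where the P-coordinate vanishes; zeroing S's P-weight and renormalizing leaves Q, R-weights 1/4 : 1/4 → (1/2, 1/2).
So T = (1/2)·Q + (1/2)·R = (-4, 7/2).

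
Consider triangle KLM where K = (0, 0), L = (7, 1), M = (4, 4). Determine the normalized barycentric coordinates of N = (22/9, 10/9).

(5/9, 2/9, 2/9)

Signed area of the reference triangle: [KLM] = ½·(0·(1−4) + 7·(4−0) + 4·(0−1)) = ½·(0 + 28 − 4) = 12.
[NLM] = ½·((22/9)·(1−4) + 7·(4−(10/9)) + 4·(10/9−1)) = ½·(-22/3 + 182/9 + 4/9) = 20/3, so the K-coordinate is (20/3)/12 = 5/9.
[KNM] = ½·(0·(10/9−4) + (22/9)·(4−0) + 4·(0−(10/9))) = ½·(0 + 88/9 − 40/9) = 8/3, so the L-coordinate is 2/9.
[KLN] = ½·(0·(1−(10/9)) + 7·(10/9−0) + (22/9)·(0−1)) = ½·(0 + 70/9 − 22/9) = 8/3, so the M-coordinate is 2/9.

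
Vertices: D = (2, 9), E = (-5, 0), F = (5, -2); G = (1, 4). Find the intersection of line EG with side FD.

(3, 16/3)

Barycentric coordinates of G with respect to DEF: (1/2, 1/4, 1/4).
On side FD the E-coordinate is zero; dropping G's E-weight 1/4 and renormalizing the remaining 1/4 : 1/2 gives weights 1/3, 2/3 on F, D.
H = (1/3)·(5, -2) + (2/3)·(2, 9) = (3, 16/3).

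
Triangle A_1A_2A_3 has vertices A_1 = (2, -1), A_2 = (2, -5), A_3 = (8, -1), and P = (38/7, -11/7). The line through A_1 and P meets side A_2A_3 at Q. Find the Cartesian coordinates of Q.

(34/5, -9/5)

Barycentric coordinates of P with respect to A_1A_2A_3: (2/7, 1/7, 4/7).
On side A_2A_3 the A_1-coordinate is zero; dropping P's A_1-weight 2/7 and renormalizing the remaining 1/7 : 4/7 gives weights 1/5, 4/5 on A_2, A_3.
Q = (1/5)·(2, -5) + (4/5)·(8, -1) = (34/5, -9/5).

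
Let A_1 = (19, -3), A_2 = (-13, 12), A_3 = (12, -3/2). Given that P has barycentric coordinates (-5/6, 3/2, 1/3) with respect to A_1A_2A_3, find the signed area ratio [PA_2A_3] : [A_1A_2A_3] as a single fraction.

The signed ratio [PA_2A_3]/[A_1A_2A_3] equals the barycentric coordinate of P at vertex A_1, which is -5/6.

-5/6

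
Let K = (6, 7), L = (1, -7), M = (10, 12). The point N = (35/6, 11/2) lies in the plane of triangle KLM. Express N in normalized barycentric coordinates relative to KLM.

Signed area of the reference triangle: [KLM] = ½·(6·(-7−12) + 1·(12−7) + 10·(7−(-7))) = ½·(-114 + 5 + 140) = 31/2.
[NLM] = ½·((35/6)·(-7−12) + 1·(12−(11/2)) + 10·(11/2−(-7))) = ½·(-665/6 + 13/2 + 125) = 31/3, so the K-coordinate is (31/3)/(31/2) = 2/3.
[KNM] = ½·(6·(11/2−12) + (35/6)·(12−7) + 10·(7−(11/2))) = ½·(-39 + 175/6 + 15) = 31/12, so the L-coordinate is 1/6.
[KLN] = ½·(6·(-7−(11/2)) + 1·(11/2−7) + (35/6)·(7−(-7))) = ½·(-75 − 3/2 + 245/3) = 31/12, so the M-coordinate is 1/6.
Check: 2/3 + 1/6 + 1/6 = 1.

(2/3, 1/6, 1/6)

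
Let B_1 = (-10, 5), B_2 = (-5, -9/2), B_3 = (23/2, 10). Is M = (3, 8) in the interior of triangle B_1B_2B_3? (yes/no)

Barycentric coordinates of M: (361/917, 2/917, 554/917).
The three coordinates are positive, positive, positive; a point is interior exactly when all three are positive.

yes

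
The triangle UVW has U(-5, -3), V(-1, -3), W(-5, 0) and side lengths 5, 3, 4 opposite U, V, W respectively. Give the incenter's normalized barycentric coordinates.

The incenter has barycentric coordinates proportional to the opposite side lengths: (5 : 3 : 4).
Normalizing by 5+3+4 = 12 gives (5/12, 1/4, 1/3).

(5/12, 1/4, 1/3)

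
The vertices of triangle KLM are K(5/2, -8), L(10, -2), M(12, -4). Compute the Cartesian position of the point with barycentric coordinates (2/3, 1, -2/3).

(11/3, -14/3)

N = (2/3)·K + 1·L + (-2/3)·M.
x-coordinate: (2/3)·(5/2) + 1·10 + (-2/3)·12 = 11/3.
y-coordinate: (2/3)·(-8) + 1·(-2) + (-2/3)·(-4) = -14/3.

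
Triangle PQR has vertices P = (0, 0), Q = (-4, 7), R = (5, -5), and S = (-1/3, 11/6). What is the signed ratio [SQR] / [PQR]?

[PQR] = ½·(0·(7−(-5)) + (-4)·(-5−0) + 5·(0−7)) = ½·(0 + 20 − 35) = -15/2.
[SQR] = ½·((-1/3)·(7−(-5)) + (-4)·(-5−(11/6)) + 5·(11/6−7)) = ½·(-4 + 82/3 − 155/6) = -5/4, so the ratio is (-5/4)/(-15/2) = 1/6.

1/6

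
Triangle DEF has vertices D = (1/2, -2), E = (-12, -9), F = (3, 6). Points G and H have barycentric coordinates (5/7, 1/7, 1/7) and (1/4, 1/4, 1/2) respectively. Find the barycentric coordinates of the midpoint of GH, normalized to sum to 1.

(27/56, 11/56, 9/28)

Since both coordinate triples sum to 1, the midpoint's barycentrics are the componentwise average.
(5/7+1/4)/2 = 27/56; similarly 11/56 and 9/28.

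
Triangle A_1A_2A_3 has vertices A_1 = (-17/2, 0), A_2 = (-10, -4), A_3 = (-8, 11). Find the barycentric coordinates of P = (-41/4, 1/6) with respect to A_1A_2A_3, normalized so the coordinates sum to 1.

Signed area of the reference triangle: [A_1A_2A_3] = ½·((-17/2)·(-4−11) + (-10)·(11−0) + (-8)·(0−(-4))) = ½·(255/2 − 110 − 32) = -29/4.
[PA_2A_3] = ½·((-41/4)·(-4−11) + (-10)·(11−(1/6)) + (-8)·(1/6−(-4))) = ½·(615/4 − 325/3 − 100/3) = 145/24, so the A_1-coordinate is (145/24)/(-29/4) = -5/6.
[A_1PA_3] = ½·((-17/2)·(1/6−11) + (-41/4)·(11−0) + (-8)·(0−(1/6))) = ½·(1105/12 − 451/4 + 4/3) = -29/3, so the A_2-coordinate is 4/3.
[A_1A_2P] = ½·((-17/2)·(-4−(1/6)) + (-10)·(1/6−0) + (-41/4)·(0−(-4))) = ½·(425/12 − 5/3 − 41) = -29/8, so the A_3-coordinate is 1/2.
Check: -5/6 + 4/3 + 1/2 = 1.

(-5/6, 4/3, 1/2)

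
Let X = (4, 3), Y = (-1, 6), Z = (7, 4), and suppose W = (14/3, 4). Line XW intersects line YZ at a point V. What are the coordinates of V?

Barycentric coordinates of W with respect to XYZ: (1/3, 1/6, 1/2).
On side YZ the X-coordinate is zero; dropping W's X-weight 1/3 and renormalizing the remaining 1/6 : 1/2 gives weights 1/4, 3/4 on Y, Z.
V = (1/4)·(-1, 6) + (3/4)·(7, 4) = (5, 9/2).

(5, 9/2)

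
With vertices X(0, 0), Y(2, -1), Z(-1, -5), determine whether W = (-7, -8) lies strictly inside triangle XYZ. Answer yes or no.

Barycentric coordinates of W: (15/11, -27/11, 23/11).
The three coordinates are positive, negative, positive; a point is interior exactly when all three are positive.

no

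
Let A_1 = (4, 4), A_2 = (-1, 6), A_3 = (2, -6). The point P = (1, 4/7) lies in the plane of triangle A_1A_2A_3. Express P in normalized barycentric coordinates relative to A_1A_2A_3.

Signed area of the reference triangle: [A_1A_2A_3] = ½·(4·(6−(-6)) + (-1)·(-6−4) + 2·(4−6)) = ½·(48 + 10 − 4) = 27.
[PA_2A_3] = ½·(1·(6−(-6)) + (-1)·(-6−(4/7)) + 2·(4/7−6)) = ½·(12 + 46/7 − 76/7) = 27/7, so the A_1-coordinate is (27/7)/27 = 1/7.
[A_1PA_3] = ½·(4·(4/7−(-6)) + 1·(-6−4) + 2·(4−(4/7))) = ½·(184/7 − 10 + 48/7) = 81/7, so the A_2-coordinate is 3/7.
[A_1A_2P] = ½·(4·(6−(4/7)) + (-1)·(4/7−4) + 1·(4−6)) = ½·(152/7 + 24/7 − 2) = 81/7, so the A_3-coordinate is 3/7.
Check: 1/7 + 3/7 + 3/7 = 1.

(1/7, 3/7, 3/7)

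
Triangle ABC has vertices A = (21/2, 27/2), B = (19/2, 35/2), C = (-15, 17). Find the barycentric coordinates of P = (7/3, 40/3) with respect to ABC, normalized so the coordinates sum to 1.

Signed area of the reference triangle: [ABC] = ½·((21/2)·(35/2−17) + (19/2)·(17−(27/2)) + (-15)·(27/2−(35/2))) = ½·(21/4 + 133/4 + 60) = 197/4.
[PBC] = ½·((7/3)·(35/2−17) + (19/2)·(17−(40/3)) + (-15)·(40/3−(35/2))) = ½·(7/6 + 209/6 + 125/2) = 197/4, so the A-coordinate is (197/4)/(197/4) = 1.
[APC] = ½·((21/2)·(40/3−17) + (7/3)·(17−(27/2)) + (-15)·(27/2−(40/3))) = ½·(-77/2 + 49/6 − 5/2) = -197/12, so the B-coordinate is -1/3.
[ABP] = ½·((21/2)·(35/2−(40/3)) + (19/2)·(40/3−(27/2)) + (7/3)·(27/2−(35/2))) = ½·(175/4 − 19/12 − 28/3) = 197/12, so the C-coordinate is 1/3.

(1, -1/3, 1/3)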